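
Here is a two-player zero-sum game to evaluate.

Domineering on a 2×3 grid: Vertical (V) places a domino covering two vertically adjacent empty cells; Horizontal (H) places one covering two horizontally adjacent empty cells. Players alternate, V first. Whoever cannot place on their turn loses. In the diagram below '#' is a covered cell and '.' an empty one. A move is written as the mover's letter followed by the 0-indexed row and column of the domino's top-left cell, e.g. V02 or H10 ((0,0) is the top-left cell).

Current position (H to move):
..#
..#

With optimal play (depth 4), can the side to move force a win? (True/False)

p1 H@[..#/..#]: H00[###/..#]+1* H10[..#/###]+1
p2 V@[###/..#] terminal -1; root [..#/..#] d4

H winning at [..#/..#]: True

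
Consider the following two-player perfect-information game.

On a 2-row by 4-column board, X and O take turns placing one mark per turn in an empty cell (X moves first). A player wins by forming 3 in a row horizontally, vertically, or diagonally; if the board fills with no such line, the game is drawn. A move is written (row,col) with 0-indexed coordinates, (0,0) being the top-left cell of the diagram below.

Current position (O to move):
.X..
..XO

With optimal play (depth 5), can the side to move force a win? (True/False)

O winning at [.X../..XO]: False

ply 1, O at .X../..XO | (0,0)=+0→OX../..XO*; (0,2)=+0→.XO./..XO; (0,3)=+0→.X.O/..XO; (1,0)=-1→.X../O.XO; (1,1)=-1→.X../.OXO
ply 2, X at OX../..XO | (0,2)=+0→OXX./..XO*; (0,3)=+0→OX.X/..XO; (1,0)=+0→OX../X.XO; (1,1)=+0→OX../.XXO
ply 3, O at OXX./..XO | (0,3)=+0→OXXO/..XO*; (1,0)=-1→OXX./O.XO; (1,1)=-1→OXX./.OXO
ply 4, X at OXXO/..XO | (1,0)=+0→OXXO/X.XO*; (1,1)=+0→OXXO/.XXO
ply 5, O at OXXO/X.XO | (1,1)=+0→OXXO/XOXO*
ply 6: OXXO/XOXO is terminal +0 (X); from .X../..XO depth 5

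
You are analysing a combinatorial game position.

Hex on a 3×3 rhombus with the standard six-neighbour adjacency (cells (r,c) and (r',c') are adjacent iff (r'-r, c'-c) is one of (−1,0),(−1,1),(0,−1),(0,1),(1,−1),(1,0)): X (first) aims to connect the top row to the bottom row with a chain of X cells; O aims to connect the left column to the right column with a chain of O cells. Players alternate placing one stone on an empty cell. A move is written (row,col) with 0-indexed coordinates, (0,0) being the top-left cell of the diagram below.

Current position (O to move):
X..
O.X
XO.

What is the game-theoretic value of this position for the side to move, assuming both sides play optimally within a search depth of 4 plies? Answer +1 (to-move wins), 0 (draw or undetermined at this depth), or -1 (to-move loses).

[X../O.X/XO.] O move#1: (0,1):-1/XO./O.X/XO., (0,2):+1/X.O/O.X/XO.*, (1,1):+1/X../OOX/XO., (2,2):-1/X../O.X/XOO
[X.O/O.X/XO.] X move#2: (0,1):-1/XXO/O.X/XO.*, (1,1):-1/X.O/OXX/XO., (2,2):-1/X.O/O.X/XOX
[XXO/O.X/XO.] O move#3: (1,1):+1/XXO/OOX/XO.*, (2,2):-1/XXO/O.X/XOO
[XXO/OOX/XO.] end (terminal -1, X#4); searched X../O.X/XO. to 4

value(X../O.X/XO., O) = +1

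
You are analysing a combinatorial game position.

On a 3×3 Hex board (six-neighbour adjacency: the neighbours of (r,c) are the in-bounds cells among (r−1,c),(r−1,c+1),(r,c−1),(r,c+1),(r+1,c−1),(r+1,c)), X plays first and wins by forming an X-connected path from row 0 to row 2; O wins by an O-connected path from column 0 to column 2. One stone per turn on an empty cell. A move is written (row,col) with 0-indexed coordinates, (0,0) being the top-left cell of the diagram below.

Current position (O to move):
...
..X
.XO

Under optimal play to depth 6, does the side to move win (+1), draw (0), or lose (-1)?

[.../..X/.XO] O move#1: (0,0):-1/O../..X/.XO*, (0,1):-1/.O./..X/.XO, (0,2):-1/..O/..X/.XO, (1,0):-1/.../O.X/.XO, (1,1):-1/.../.OX/.XO, (2,0):-1/.../..X/OXO
[O../..X/.XO] X move#2: (0,1):+1/OX./..X/.XO*, (0,2):+1/O.X/..X/.XO, (1,0):+1/O../X.X/.XO, (1,1):+1/O../.XX/.XO, (2,0):+1/O../..X/XXO
[OX./..X/.XO] O move#3: (0,2):-1/OXO/..X/.XO*, (1,0):-1/OX./O.X/.XO, (1,1):-1/OX./.OX/.XO, (2,0):-1/OX./..X/OXO
[OXO/..X/.XO] X move#4: (1,0):+1/OXO/X.X/.XO*, (1,1):+1/OXO/.XX/.XO, (2,0):+1/OXO/..X/XXO
[OXO/X.X/.XO] O move#5: (1,1):-1/OXO/XOX/.XO*, (2,0):-1/OXO/X.X/OXO
[OXO/XOX/.XO] X move#6: (2,0):+1/OXO/XOX/XXO*
[OXO/XOX/XXO] end (terminal -1, O#7); searched .../..X/.XO to 6

value(.../..X/.XO, O) = -1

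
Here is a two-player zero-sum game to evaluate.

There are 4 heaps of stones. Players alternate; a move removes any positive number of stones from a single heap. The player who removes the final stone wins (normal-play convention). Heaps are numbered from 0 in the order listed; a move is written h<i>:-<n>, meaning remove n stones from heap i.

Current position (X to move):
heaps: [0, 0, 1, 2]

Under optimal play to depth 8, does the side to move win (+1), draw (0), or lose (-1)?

p1 X@[(0,0,1,2)]: h2:-1[(0,0,0,2)]-1 h3:-1[(0,0,1,1)]+1* h3:-2[(0,0,1,0)]-1
p2 O@[(0,0,1,1)]: h2:-1[(0,0,0,1)]-1* h3:-1[(0,0,1,0)]-1
p3 X@[(0,0,0,1)]: h3:-1[(0,0,0,0)]+1*
p4 O@[(0,0,0,0)] terminal -1; root [(0,0,1,2)] d8

value((0,0,1,2), X) = +1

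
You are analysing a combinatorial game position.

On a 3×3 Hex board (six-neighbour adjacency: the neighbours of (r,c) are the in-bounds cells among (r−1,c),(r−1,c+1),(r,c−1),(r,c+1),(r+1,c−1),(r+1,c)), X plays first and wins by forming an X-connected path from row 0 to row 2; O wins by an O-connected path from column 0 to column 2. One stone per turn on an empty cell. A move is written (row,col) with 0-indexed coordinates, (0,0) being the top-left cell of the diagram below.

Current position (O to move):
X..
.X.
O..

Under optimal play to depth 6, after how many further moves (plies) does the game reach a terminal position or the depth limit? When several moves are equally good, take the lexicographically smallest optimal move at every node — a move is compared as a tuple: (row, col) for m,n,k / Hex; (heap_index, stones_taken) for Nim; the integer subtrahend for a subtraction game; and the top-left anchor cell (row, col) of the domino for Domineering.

p1 O@[X../.X./O..]: (0,1)[XO./.X./O..]-1 (0,2)[X.O/.X./O..]-1 (1,0)[X../OX./O..]-1 (1,2)[X../.XO/O..]-1 (2,1)[X../.X./OO.]+1* (2,2)[X../.X./O.O]-1
p2 X@[X../.X./OO.]: (0,1)[XX./.X./OO.]-1* (0,2)[X.X/.X./OO.]-1 (1,0)[X../XX./OO.]-1 (1,2)[X../.XX/OO.]-1 (2,2)[X../.X./OOX]-1
p3 O@[XX./.X./OO.]: (0,2)[XXO/.X./OO.]+1* (1,0)[XX./OX./OO.]+1 (1,2)[XX./.XO/OO.]+1 (2,2)[XX./.X./OOO]+1
p4 X@[XXO/.X./OO.]: (1,0)[XXO/XX./OO.]-1* (1,2)[XXO/.XX/OO.]-1 (2,2)[XXO/.X./OOX]-1
p5 O@[XXO/XX./OO.]: (1,2)[XXO/XXO/OO.]+1* (2,2)[XXO/XX./OOO]+1
p6 X@[XXO/XXO/OO.] terminal -1; root [X../.X./O..] d6

PV length from [X../.X./O..]: 5 plies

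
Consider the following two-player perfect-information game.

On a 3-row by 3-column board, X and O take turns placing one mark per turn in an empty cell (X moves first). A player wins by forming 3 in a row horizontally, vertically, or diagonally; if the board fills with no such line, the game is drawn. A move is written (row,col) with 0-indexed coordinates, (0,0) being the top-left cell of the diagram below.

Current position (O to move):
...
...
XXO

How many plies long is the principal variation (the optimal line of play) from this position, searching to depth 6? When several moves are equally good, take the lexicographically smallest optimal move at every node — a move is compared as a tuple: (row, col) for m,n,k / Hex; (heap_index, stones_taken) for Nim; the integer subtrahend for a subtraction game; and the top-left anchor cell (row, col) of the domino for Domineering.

[.../.../XXO] O move#1: (0,0):-1/O../.../XXO, (0,1):+0/.O./.../XXO, (0,2):+1/..O/.../XXO*, (1,0):-1/.../O../XXO, (1,1):+0/.../.O./XXO, (1,2):+1/.../..O/XXO
[..O/.../XXO] X move#2: (0,0):-1/X.O/.../XXO*, (0,1):-1/.XO/.../XXO, (1,0):-1/..O/X../XXO, (1,1):-1/..O/.X./XXO, (1,2):-1/..O/..X/XXO
[X.O/.../XXO] O move#3: (0,1):-1/XOO/.../XXO, (1,0):+0/X.O/O../XXO, (1,1):-1/X.O/.O./XXO, (1,2):+1/X.O/..O/XXO*
[X.O/..O/XXO] end (terminal -1, X#4); searched .../.../XXO to 6

PV length from [.../.../XXO]: 3 plies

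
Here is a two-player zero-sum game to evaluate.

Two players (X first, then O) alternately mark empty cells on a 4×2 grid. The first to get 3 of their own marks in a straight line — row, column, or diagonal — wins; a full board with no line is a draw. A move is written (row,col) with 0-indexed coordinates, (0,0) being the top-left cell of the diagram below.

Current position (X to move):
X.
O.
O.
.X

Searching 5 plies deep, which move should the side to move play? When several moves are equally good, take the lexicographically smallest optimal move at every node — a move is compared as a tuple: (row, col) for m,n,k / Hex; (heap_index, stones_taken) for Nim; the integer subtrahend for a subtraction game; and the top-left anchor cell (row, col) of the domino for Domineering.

X's best at [X./O./O./.X]: (3,0)

ply 1, X at X./O./O./.X | (0,1)=-1→XX/O./O./.X; (1,1)=-1→X./OX/O./.X; (2,1)=-1→X./O./OX/.X; (3,0)=+0→X./O./O./XX*
ply 2, O at X./O./O./XX | (0,1)=+0→XO/O./O./XX*; (1,1)=+0→X./OO/O./XX; (2,1)=+0→X./O./OO/XX
ply 3, X at XO/O./O./XX | (1,1)=+0→XO/OX/O./XX*; (2,1)=+0→XO/O./OX/XX
ply 4, O at XO/OX/O./XX | (2,1)=+0→XO/OX/OO/XX*
ply 5: XO/OX/OO/XX is terminal +0 (X); from X./O./O./.X depth 5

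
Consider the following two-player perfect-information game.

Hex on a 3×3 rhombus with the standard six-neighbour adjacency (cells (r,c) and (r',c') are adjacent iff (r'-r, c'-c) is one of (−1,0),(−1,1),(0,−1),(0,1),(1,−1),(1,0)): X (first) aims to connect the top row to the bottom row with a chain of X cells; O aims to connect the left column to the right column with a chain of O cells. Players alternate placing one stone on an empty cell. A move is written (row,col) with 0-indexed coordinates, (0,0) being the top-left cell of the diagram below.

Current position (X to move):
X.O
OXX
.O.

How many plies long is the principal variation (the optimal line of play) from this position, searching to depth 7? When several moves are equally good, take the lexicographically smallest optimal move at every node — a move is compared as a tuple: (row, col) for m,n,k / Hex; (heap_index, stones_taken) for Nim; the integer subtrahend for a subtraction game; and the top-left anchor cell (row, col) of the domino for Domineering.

PV length from [X.O/OXX/.O.]: 3 plies

p1 X@[X.O/OXX/.O.]: (0,1)[XXO/OXX/.O.]+1* (2,0)[X.O/OXX/XO.]-1 (2,2)[X.O/OXX/.OX]-1
p2 O@[XXO/OXX/.O.]: (2,0)[XXO/OXX/OO.]-1* (2,2)[XXO/OXX/.OO]-1
p3 X@[XXO/OXX/OO.]: (2,2)[XXO/OXX/OOX]+1*
p4 O@[XXO/OXX/OOX] terminal -1; root [X.O/OXX/.O.] d7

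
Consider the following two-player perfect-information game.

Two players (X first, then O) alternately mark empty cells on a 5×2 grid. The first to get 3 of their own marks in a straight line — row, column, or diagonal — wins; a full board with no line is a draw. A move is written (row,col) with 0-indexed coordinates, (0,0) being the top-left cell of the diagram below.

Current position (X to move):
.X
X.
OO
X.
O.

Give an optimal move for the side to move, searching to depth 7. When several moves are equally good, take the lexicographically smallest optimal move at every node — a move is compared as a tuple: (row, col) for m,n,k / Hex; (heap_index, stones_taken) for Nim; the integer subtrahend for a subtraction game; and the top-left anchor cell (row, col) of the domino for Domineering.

p1 X@[.X/X./OO/X./O.]: (0,0)[XX/X./OO/X./O.]-1 (1,1)[.X/XX/OO/X./O.]+0* (3,1)[.X/X./OO/XX/O.]+0 (4,1)[.X/X./OO/X./OX]+0
p2 O@[.X/XX/OO/X./O.]: (0,0)[OX/XX/OO/X./O.]+0* (3,1)[.X/XX/OO/XO/O.]+0 (4,1)[.X/XX/OO/X./OO]+0
p3 X@[OX/XX/OO/X./O.]: (3,1)[OX/XX/OO/XX/O.]+0* (4,1)[OX/XX/OO/X./OX]+0
p4 O@[OX/XX/OO/XX/O.]: (4,1)[OX/XX/OO/XX/OO]+0*
p5 X@[OX/XX/OO/XX/OO] terminal +0; root [.X/X./OO/X./O.] d7

X's best at [.X/X./OO/X./O.]: (1,1)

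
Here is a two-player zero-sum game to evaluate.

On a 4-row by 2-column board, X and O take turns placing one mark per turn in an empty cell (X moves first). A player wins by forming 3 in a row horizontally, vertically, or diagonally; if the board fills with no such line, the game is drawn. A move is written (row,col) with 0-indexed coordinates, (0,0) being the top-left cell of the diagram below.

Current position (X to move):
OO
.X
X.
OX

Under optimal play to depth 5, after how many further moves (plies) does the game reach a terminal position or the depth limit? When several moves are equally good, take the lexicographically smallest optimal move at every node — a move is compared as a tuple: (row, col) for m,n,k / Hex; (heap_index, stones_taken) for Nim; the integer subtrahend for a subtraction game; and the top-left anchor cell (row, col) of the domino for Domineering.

PV length from [OO/.X/X./OX]: 1 ply

p1 X@[OO/.X/X./OX]: (1,0)[OO/XX/X./OX]+0 (2,1)[OO/.X/XX/OX]+1*
p2 O@[OO/.X/XX/OX] terminal -1; root [OO/.X/X./OX] d5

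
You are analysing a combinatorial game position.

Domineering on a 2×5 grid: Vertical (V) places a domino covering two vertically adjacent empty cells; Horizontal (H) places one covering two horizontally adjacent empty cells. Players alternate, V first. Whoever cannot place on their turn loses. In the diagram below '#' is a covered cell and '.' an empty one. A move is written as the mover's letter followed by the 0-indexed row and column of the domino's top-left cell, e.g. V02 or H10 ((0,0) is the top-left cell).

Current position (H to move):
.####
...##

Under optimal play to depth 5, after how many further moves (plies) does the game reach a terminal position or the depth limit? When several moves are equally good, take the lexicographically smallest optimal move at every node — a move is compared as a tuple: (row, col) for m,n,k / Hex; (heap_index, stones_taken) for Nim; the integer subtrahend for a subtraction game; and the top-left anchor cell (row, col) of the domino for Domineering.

ply 1, H at .####/...## | H10=+1→.####/##.##*; H11=-1→.####/.####
ply 2: .####/##.## is terminal -1 (V); from .####/...## depth 5

PV length from [.####/...##]: 1 ply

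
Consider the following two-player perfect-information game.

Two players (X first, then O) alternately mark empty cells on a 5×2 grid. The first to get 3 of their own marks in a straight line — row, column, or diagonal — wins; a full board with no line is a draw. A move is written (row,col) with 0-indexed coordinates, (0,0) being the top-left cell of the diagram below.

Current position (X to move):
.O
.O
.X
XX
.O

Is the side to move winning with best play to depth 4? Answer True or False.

X winning at [.O/.O/.X/XX/.O]: True

p1 X@[.O/.O/.X/XX/.O]: (0,0)[XO/.O/.X/XX/.O]+0 (1,0)[.O/XO/.X/XX/.O]+0 (2,0)[.O/.O/XX/XX/.O]+1* (4,0)[.O/.O/.X/XX/XO]+0
p2 O@[.O/.O/XX/XX/.O]: (0,0)[OO/.O/XX/XX/.O]-1* (1,0)[.O/OO/XX/XX/.O]-1 (4,0)[.O/.O/XX/XX/OO]-1
p3 X@[OO/.O/XX/XX/.O]: (1,0)[OO/XO/XX/XX/.O]+1* (4,0)[OO/.O/XX/XX/XO]+1
p4 O@[OO/XO/XX/XX/.O] terminal -1; root [.O/.O/.X/XX/.O] d4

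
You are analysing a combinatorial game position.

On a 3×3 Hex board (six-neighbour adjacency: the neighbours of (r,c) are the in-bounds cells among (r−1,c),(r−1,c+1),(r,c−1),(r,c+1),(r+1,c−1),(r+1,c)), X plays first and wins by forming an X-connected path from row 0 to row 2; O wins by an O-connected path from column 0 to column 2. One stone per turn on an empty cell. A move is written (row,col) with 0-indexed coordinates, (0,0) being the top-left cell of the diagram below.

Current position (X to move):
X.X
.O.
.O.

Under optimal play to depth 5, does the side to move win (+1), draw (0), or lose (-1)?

value(X.X/.O./.O., X) = -1

p1 X@[X.X/.O./.O.]: (0,1)[XXX/.O./.O.]-1* (1,0)[X.X/XO./.O.]-1 (1,2)[X.X/.OX/.O.]-1 (2,0)[X.X/.O./XO.]-1 (2,2)[X.X/.O./.OX]-1
p2 O@[XXX/.O./.O.]: (1,0)[XXX/OO./.O.]+1* (1,2)[XXX/.OO/.O.]+1 (2,0)[XXX/.O./OO.]+1 (2,2)[XXX/.O./.OO]+1
p3 X@[XXX/OO./.O.]: (1,2)[XXX/OOX/.O.]-1* (2,0)[XXX/OO./XO.]-1 (2,2)[XXX/OO./.OX]-1
p4 O@[XXX/OOX/.O.]: (2,0)[XXX/OOX/OO.]-1 (2,2)[XXX/OOX/.OO]+1*
p5 X@[XXX/OOX/.OO] terminal -1; root [X.X/.O./.O.] d5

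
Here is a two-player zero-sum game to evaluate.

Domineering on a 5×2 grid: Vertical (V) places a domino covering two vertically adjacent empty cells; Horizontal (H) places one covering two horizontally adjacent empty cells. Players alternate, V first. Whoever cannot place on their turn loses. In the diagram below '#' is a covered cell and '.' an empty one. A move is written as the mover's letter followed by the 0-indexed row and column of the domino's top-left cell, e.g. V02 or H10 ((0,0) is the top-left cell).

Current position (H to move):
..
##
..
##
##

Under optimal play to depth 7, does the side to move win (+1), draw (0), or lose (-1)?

value(../##/../##/##, H) = +1

[../##/../##/##] H move#1: H00:+1/##/##/../##/##*, H20:+1/../##/##/##/##
[##/##/../##/##] end (terminal -1, V#2); searched ../##/../##/## to 7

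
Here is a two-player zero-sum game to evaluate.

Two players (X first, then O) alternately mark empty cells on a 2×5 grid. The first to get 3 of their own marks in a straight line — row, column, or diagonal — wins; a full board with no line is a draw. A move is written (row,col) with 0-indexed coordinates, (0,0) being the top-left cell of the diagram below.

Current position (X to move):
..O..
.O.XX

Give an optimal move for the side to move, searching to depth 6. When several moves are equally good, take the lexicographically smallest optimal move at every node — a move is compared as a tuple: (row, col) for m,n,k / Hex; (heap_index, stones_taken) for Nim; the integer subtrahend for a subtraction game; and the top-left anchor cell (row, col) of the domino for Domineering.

p1 X@[..O../.O.XX]: (0,0)[X.O../.O.XX]-1 (0,1)[.XO../.O.XX]+0 (0,3)[..OX./.O.XX]+0 (0,4)[..O.X/.O.XX]-1 (1,0)[..O../XO.XX]+0 (1,2)[..O../.OXXX]+1*
p2 O@[..O../.OXXX] terminal -1; root [..O../.O.XX] d6

X's best at [..O../.O.XX]: (1,2)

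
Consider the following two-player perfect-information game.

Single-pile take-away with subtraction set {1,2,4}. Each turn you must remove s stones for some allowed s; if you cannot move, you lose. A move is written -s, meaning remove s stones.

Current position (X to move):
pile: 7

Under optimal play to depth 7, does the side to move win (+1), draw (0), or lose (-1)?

ply 1, X at 7 | -1=+1→6*; -2=-1→5; -4=+1→3
ply 2, O at 6 | -1=-1→5*; -2=-1→4; -4=-1→2
ply 3, X at 5 | -1=-1→4; -2=+1→3*; -4=-1→1
ply 4, O at 3 | -1=-1→2*; -2=-1→1
ply 5, X at 2 | -1=-1→1; -2=+1→0*
ply 6: 0 is terminal -1 (O); from 7 depth 7

value(7, X) = +1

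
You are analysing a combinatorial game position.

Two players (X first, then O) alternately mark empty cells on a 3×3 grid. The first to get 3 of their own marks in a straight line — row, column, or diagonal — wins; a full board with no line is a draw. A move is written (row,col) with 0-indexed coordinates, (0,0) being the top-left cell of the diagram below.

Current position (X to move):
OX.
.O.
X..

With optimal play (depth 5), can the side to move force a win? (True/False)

p1 X@[OX./.O./X..]: (0,2)[OXX/.O./X..]-1 (1,0)[OX./XO./X..]-1 (1,2)[OX./.OX/X..]-1 (2,1)[OX./.O./XX.]-1 (2,2)[OX./.O./X.X]+0*
p2 O@[OX./.O./X.X]: (0,2)[OXO/.O./X.X]-1 (1,0)[OX./OO./X.X]-1 (1,2)[OX./.OO/X.X]-1 (2,1)[OX./.O./XOX]+0*
p3 X@[OX./.O./XOX]: (0,2)[OXX/.O./XOX]+0* (1,0)[OX./XO./XOX]+0 (1,2)[OX./.OX/XOX]+0
p4 O@[OXX/.O./XOX]: (1,0)[OXX/OO./XOX]-1 (1,2)[OXX/.OO/XOX]+0*
p5 X@[OXX/.OO/XOX]: (1,0)[OXX/XOO/XOX]+0*
p6 O@[OXX/XOO/XOX] terminal +0; root [OX./.O./X..] d5

X winning at [OX./.O./X..]: False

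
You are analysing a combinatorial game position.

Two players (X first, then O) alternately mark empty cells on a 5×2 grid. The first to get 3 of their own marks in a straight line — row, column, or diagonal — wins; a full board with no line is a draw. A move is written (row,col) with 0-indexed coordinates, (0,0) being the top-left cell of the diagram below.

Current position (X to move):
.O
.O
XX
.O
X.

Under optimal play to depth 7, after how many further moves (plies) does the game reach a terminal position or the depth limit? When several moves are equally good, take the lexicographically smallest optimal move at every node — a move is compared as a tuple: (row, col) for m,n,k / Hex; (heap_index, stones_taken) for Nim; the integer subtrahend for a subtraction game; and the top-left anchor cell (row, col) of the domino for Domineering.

p1 X@[.O/.O/XX/.O/X.]: (0,0)[XO/.O/XX/.O/X.]+1* (1,0)[.O/XO/XX/.O/X.]+1 (3,0)[.O/.O/XX/XO/X.]+1 (4,1)[.O/.O/XX/.O/XX]+0
p2 O@[XO/.O/XX/.O/X.]: (1,0)[XO/OO/XX/.O/X.]-1* (3,0)[XO/.O/XX/OO/X.]-1 (4,1)[XO/.O/XX/.O/XO]-1
p3 X@[XO/OO/XX/.O/X.]: (3,0)[XO/OO/XX/XO/X.]+1* (4,1)[XO/OO/XX/.O/XX]+0
p4 O@[XO/OO/XX/XO/X.] terminal -1; root [.O/.O/XX/.O/X.] d7

PV length from [.O/.O/XX/.O/X.]: 3 plies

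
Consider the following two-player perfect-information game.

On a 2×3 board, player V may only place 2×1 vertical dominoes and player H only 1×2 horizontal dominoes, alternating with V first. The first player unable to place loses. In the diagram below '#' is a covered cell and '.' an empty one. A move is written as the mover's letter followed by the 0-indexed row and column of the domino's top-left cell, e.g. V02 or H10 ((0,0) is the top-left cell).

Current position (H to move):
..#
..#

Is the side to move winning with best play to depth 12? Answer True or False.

H winning at [..#/..#]: True

ply 1, H at ..#/..# | H00=+1→###/..#*; H10=+1→..#/###
ply 2: ###/..# is terminal -1 (V); from ..#/..# depth 12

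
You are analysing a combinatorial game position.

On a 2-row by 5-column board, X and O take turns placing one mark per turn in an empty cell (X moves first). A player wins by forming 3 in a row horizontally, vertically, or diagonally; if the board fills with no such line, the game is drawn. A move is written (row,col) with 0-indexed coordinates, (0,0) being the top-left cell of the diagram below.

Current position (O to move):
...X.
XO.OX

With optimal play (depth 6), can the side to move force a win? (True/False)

p1 O@[...X./XO.OX]: (0,0)[O..X./XO.OX]+0 (0,1)[.O.X./XO.OX]+0 (0,2)[..OX./XO.OX]+0 (0,4)[...XO/XO.OX]+0 (1,2)[...X./XOOOX]+1*
p2 X@[...X./XOOOX] terminal -1; root [...X./XO.OX] d6

O winning at [...X./XO.OX]: True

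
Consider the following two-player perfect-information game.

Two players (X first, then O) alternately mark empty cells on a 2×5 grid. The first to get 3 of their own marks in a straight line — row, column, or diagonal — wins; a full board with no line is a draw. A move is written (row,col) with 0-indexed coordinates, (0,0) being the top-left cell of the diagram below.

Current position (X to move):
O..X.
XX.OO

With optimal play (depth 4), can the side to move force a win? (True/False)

X winning at [O..X./XX.OO]: True

ply 1, X at O..X./XX.OO | (0,1)=-1→OX.X./XX.OO; (0,2)=-1→O.XX./XX.OO; (0,4)=-1→O..XX/XX.OO; (1,2)=+1→O..X./XXXOO*
ply 2: O..X./XXXOO is terminal -1 (O); from O..X./XX.OO depth 4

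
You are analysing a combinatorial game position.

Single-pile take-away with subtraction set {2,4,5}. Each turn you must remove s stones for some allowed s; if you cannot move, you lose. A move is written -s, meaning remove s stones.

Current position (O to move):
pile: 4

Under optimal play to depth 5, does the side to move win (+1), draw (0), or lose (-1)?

ply 1, O at 4 | -2=-1→2; -4=+1→0*
ply 2: 0 is terminal -1 (X); from 4 depth 5

value(4, O) = +1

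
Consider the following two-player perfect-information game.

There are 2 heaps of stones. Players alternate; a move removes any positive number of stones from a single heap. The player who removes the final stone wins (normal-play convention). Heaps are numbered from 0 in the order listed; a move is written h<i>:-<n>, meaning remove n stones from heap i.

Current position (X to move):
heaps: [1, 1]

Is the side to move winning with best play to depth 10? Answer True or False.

X winning at [(1,1)]: False

ply 1, X at (1,1) | h0:-1=-1→(0,1)*; h1:-1=-1→(1,0)
ply 2, O at (0,1) | h1:-1=+1→(0,0)*
ply 3: (0,0) is terminal -1 (X); from (1,1) depth 10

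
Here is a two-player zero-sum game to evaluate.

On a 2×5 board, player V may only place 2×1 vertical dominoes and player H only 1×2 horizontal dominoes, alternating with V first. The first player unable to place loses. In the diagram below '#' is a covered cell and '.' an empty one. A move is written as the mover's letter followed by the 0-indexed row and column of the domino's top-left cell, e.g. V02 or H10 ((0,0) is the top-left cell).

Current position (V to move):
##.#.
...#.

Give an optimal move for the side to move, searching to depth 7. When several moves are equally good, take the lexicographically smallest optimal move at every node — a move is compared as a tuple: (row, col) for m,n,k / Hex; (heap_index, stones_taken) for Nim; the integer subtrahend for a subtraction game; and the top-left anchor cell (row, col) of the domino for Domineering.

[##.#./...#.] V move#1: V02:+1/####./..##.*, V04:-1/##.##/...##
[####./..##.] H move#2: H10:-1/####./####.*
[####./####.] V move#3: V04:+1/#####/#####*
[#####/#####] end (terminal -1, H#4); searched ##.#./...#. to 7

V's best at [##.#./...#.]: V02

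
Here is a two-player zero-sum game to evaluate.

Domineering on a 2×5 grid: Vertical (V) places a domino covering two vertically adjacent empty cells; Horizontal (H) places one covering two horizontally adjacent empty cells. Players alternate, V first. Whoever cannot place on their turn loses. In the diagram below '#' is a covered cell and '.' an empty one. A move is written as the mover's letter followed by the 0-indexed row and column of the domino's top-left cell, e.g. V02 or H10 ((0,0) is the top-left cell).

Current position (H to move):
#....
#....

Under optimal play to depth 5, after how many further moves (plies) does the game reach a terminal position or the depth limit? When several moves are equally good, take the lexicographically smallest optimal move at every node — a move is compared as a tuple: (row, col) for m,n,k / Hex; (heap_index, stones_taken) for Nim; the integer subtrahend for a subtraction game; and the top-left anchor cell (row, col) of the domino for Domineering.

PV length from [#..../#....]: 3 plies

ply 1, H at #..../#.... | H01=-1→###../#....; H02=+1→#.##./#....*; H03=-1→#..##/#....; H11=-1→#..../###..; H12=+1→#..../#.##.; H13=-1→#..../#..##
ply 2, V at #.##./#.... | V01=-1→####./##...*; V04=-1→#.###/#...#
ply 3, H at ####./##... | H12=-1→####./####.; H13=+1→####./##.##*
ply 4: ####./##.## is terminal -1 (V); from #..../#.... depth 5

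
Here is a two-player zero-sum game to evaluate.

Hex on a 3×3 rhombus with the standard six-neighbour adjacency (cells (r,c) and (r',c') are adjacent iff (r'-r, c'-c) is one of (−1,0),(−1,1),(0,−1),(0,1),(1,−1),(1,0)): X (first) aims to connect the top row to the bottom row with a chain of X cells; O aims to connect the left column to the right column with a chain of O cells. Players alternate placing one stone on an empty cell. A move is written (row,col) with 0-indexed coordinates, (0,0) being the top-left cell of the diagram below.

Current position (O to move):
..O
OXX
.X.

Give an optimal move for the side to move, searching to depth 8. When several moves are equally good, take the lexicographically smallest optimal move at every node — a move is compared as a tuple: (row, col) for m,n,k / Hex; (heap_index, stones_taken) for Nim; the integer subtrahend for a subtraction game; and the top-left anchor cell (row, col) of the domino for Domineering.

O's best at [..O/OXX/.X.]: (0,1)

[..O/OXX/.X.] O move#1: (0,0):-1/O.O/OXX/.X., (0,1):+1/.OO/OXX/.X.*, (2,0):-1/..O/OXX/OX., (2,2):-1/..O/OXX/.XO
[.OO/OXX/.X.] end (terminal -1, X#2); searched ..O/OXX/.X. to 8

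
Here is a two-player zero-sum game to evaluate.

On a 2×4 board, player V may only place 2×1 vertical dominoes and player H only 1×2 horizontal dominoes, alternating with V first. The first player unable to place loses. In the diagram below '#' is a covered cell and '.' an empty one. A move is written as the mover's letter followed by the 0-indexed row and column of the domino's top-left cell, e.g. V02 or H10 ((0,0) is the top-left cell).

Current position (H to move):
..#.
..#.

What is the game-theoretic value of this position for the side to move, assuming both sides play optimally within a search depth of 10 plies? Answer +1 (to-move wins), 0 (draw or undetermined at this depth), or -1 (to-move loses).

[..#./..#.] H move#1: H00:+1/###./..#.*, H10:+1/..#./###.
[###./..#.] V move#2: V03:-1/####/..##*
[####/..##] H move#3: H10:+1/####/####*
[####/####] end (terminal -1, V#4); searched ..#./..#. to 10

value(..#./..#., H) = +1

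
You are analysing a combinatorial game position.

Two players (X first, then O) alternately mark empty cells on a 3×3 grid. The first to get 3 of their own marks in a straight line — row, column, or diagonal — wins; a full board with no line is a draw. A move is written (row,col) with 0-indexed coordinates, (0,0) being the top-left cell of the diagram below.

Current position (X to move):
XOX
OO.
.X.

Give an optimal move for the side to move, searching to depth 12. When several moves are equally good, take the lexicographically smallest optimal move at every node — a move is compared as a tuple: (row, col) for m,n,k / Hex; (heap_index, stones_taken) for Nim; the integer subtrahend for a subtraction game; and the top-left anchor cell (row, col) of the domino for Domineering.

X's best at [XOX/OO./.X.]: (1,2)

[XOX/OO./.X.] X move#1: (1,2):+0/XOX/OOX/.X.*, (2,0):-1/XOX/OO./XX., (2,2):-1/XOX/OO./.XX
[XOX/OOX/.X.] O move#2: (2,0):-1/XOX/OOX/OX., (2,2):+0/XOX/OOX/.XO*
[XOX/OOX/.XO] X move#3: (2,0):+0/XOX/OOX/XXO*
[XOX/OOX/XXO] end (terminal +0, O#4); searched XOX/OO./.X. to 12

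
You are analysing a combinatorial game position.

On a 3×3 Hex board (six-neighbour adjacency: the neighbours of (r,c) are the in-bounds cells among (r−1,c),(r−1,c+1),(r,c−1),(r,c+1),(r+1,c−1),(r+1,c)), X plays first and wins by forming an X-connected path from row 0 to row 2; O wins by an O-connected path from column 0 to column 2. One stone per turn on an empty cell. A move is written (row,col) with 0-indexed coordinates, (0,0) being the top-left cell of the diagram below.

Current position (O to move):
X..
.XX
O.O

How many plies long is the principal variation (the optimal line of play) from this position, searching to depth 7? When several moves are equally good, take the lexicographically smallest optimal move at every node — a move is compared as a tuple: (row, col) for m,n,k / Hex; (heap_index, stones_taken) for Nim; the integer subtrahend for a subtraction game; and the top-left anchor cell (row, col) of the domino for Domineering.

PV length from [X../.XX/O.O]: 1 ply

[X../.XX/O.O] O move#1: (0,1):-1/XO./.XX/O.O, (0,2):-1/X.O/.XX/O.O, (1,0):-1/X../OXX/O.O, (2,1):+1/X../.XX/OOO*
[X../.XX/OOO] end (terminal -1, X#2); searched X../.XX/O.O to 7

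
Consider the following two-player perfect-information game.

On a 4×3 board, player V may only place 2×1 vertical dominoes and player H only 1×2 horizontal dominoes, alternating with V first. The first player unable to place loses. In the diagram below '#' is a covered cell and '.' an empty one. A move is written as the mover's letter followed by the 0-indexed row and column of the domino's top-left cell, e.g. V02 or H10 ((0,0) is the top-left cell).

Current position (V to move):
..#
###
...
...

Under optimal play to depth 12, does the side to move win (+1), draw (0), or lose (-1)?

ply 1, V at ..#/###/.../... | V20=-1→..#/###/#../#..; V21=+1→..#/###/.#./.#.*; V22=-1→..#/###/..#/..#
ply 2, H at ..#/###/.#./.#. | H00=-1→###/###/.#./.#.*
ply 3, V at ###/###/.#./.#. | V20=+1→###/###/##./##.*; V22=+1→###/###/.##/.##
ply 4: ###/###/##./##. is terminal -1 (H); from ..#/###/.../... depth 12

value(..#/###/.../..., V) = +1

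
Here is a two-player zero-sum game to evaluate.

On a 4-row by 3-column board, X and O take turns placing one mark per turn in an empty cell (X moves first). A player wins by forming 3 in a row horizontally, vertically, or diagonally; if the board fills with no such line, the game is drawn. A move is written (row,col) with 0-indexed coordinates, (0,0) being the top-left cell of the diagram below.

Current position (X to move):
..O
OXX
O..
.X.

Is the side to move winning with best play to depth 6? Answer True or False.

X winning at [..O/OXX/O../.X.]: True

p1 X@[..O/OXX/O../.X.]: (0,0)[X.O/OXX/O../.X.]-1 (0,1)[.XO/OXX/O../.X.]-1 (2,1)[..O/OXX/OX./.X.]+1* (2,2)[..O/OXX/O.X/.X.]-1 (3,0)[..O/OXX/O../XX.]-1 (3,2)[..O/OXX/O../.XX]-1
p2 O@[..O/OXX/OX./.X.] terminal -1; root [..O/OXX/O../.X.] d6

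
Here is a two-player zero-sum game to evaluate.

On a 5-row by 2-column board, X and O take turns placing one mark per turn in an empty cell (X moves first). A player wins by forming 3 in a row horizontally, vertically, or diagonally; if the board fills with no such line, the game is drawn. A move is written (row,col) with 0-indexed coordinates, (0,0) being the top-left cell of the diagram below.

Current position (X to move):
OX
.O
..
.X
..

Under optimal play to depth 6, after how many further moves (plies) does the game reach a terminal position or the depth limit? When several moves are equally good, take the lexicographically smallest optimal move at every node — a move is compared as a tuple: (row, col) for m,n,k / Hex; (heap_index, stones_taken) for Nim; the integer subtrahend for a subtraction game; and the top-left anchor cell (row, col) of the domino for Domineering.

PV length from [OX/.O/../.X/..]: 6 plies

ply 1, X at OX/.O/../.X/.. | (1,0)=+0→OX/XO/../.X/..*; (2,0)=+0→OX/.O/X./.X/..; (2,1)=+0→OX/.O/.X/.X/..; (3,0)=+0→OX/.O/../XX/..; (4,0)=+0→OX/.O/../.X/X.; (4,1)=+0→OX/.O/../.X/.X
ply 2, O at OX/XO/../.X/.. | (2,0)=+0→OX/XO/O./.X/..*; (2,1)=+0→OX/XO/.O/.X/..; (3,0)=+0→OX/XO/../OX/..; (4,0)=+0→OX/XO/../.X/O.; (4,1)=+0→OX/XO/../.X/.O
ply 3, X at OX/XO/O./.X/.. | (2,1)=+0→OX/XO/OX/.X/..*; (3,0)=+0→OX/XO/O./XX/..; (4,0)=+0→OX/XO/O./.X/X.; (4,1)=+0→OX/XO/O./.X/.X
ply 4, O at OX/XO/OX/.X/.. | (3,0)=-1→OX/XO/OX/OX/..; (4,0)=-1→OX/XO/OX/.X/O.; (4,1)=+0→OX/XO/OX/.X/.O*
ply 5, X at OX/XO/OX/.X/.O | (3,0)=+0→OX/XO/OX/XX/.O*; (4,0)=+0→OX/XO/OX/.X/XO
ply 6, O at OX/XO/OX/XX/.O | (4,0)=+0→OX/XO/OX/XX/OO*
ply 7: OX/XO/OX/XX/OO is terminal +0 (X); from OX/.O/../.X/.. depth 6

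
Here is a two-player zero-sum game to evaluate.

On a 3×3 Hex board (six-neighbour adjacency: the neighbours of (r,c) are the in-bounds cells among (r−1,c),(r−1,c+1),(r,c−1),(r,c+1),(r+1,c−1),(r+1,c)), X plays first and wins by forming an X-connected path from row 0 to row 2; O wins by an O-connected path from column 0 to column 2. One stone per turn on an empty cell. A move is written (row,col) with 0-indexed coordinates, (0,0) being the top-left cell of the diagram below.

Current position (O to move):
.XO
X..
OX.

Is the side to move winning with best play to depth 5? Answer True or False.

O winning at [.XO/X../OX.]: True

ply 1, O at .XO/X../OX. | (0,0)=-1→OXO/X../OX.; (1,1)=+1→.XO/XO./OX.*; (1,2)=-1→.XO/X.O/OX.; (2,2)=-1→.XO/X../OXO
ply 2: .XO/XO./OX. is terminal -1 (X); from .XO/X../OX. depth 5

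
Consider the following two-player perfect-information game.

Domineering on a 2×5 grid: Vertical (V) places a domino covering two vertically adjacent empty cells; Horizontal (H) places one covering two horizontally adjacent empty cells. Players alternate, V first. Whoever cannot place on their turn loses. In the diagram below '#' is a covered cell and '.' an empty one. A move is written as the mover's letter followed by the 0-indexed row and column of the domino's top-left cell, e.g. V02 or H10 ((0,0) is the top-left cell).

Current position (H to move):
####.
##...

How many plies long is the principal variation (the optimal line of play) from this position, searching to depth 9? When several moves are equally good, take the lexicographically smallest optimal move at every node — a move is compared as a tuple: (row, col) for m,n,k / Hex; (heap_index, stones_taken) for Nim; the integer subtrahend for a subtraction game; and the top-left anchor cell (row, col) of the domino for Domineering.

PV length from [####./##...]: 1 ply

p1 H@[####./##...]: H12[####./####.]-1 H13[####./##.##]+1*
p2 V@[####./##.##] terminal -1; root [####./##...] d9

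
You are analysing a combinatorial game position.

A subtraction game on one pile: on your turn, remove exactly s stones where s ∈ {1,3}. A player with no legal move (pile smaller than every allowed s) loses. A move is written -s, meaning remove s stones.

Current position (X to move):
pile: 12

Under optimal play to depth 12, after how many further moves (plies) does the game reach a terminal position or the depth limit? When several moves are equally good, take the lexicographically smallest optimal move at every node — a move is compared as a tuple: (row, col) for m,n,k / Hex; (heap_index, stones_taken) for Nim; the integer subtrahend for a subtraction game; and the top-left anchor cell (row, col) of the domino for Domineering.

PV length from [12]: 12 plies

ply 1, X at 12 | -1=-1→11*; -3=-1→9
ply 2, O at 11 | -1=+1→10*; -3=+1→8
ply 3, X at 10 | -1=-1→9*; -3=-1→7
ply 4, O at 9 | -1=+1→8*; -3=+1→6
ply 5, X at 8 | -1=-1→7*; -3=-1→5
ply 6, O at 7 | -1=+1→6*; -3=+1→4
ply 7, X at 6 | -1=-1→5*; -3=-1→3
ply 8, O at 5 | -1=+1→4*; -3=+1→2
ply 9, X at 4 | -1=-1→3*; -3=-1→1
ply 10, O at 3 | -1=+1→2*; -3=+1→0
ply 11, X at 2 | -1=-1→1*
ply 12, O at 1 | -1=+1→0*
ply 13: 0 is terminal -1 (X); from 12 depth 12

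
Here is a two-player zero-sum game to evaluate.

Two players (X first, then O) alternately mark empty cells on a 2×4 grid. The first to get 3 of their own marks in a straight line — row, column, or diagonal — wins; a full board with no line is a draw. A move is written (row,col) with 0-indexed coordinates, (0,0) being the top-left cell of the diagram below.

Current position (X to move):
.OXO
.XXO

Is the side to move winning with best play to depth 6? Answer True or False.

X winning at [.OXO/.XXO]: True

[.OXO/.XXO] X move#1: (0,0):+0/XOXO/.XXO, (1,0):+1/.OXO/XXXO*
[.OXO/XXXO] end (terminal -1, O#2); searched .OXO/.XXO to 6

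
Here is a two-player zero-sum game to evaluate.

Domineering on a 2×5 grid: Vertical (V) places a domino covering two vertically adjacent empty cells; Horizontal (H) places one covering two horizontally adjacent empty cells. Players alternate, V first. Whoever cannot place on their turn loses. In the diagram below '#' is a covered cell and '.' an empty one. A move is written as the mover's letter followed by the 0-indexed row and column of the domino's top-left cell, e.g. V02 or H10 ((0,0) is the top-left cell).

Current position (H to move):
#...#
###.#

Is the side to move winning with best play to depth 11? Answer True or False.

H winning at [#...#/###.#]: True

ply 1, H at #...#/###.# | H01=-1→###.#/###.#; H02=+1→#.###/###.#*
ply 2: #.###/###.# is terminal -1 (V); from #...#/###.# depth 11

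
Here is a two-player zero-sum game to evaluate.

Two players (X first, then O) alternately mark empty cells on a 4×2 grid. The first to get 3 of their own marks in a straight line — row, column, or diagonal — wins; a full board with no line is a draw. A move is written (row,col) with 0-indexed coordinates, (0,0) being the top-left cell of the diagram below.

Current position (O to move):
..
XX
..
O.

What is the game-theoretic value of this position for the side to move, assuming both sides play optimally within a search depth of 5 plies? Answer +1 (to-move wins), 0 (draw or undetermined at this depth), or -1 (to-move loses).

value(../XX/../O., O) = 0

[../XX/../O.] O move#1: (0,0):-1/O./XX/../O., (0,1):+0/.O/XX/../O.*, (2,0):-1/../XX/O./O., (2,1):+0/../XX/.O/O., (3,1):+0/../XX/../OO
[.O/XX/../O.] X move#2: (0,0):+0/XO/XX/../O.*, (2,0):+0/.O/XX/X./O., (2,1):+0/.O/XX/.X/O., (3,1):+0/.O/XX/../OX
[XO/XX/../O.] O move#3: (2,0):+0/XO/XX/O./O.*, (2,1):-1/XO/XX/.O/O., (3,1):-1/XO/XX/../OO
[XO/XX/O./O.] X move#4: (2,1):+0/XO/XX/OX/O.*, (3,1):+0/XO/XX/O./OX
[XO/XX/OX/O.] O move#5: (3,1):+0/XO/XX/OX/OO*
[XO/XX/OX/OO] end (terminal +0, X#6); searched ../XX/../O. to 5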